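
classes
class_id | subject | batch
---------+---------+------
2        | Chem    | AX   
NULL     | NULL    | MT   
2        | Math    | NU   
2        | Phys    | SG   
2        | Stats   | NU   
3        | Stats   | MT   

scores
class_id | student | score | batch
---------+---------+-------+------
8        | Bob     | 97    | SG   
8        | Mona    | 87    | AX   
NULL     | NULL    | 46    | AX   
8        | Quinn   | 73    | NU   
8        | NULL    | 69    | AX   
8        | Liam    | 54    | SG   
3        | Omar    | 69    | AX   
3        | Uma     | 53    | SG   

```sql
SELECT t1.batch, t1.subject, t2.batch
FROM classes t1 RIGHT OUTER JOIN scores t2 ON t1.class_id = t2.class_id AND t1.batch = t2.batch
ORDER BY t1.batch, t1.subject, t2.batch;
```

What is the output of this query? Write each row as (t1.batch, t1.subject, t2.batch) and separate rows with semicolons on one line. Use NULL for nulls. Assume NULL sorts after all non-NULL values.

RIGHT JOIN keeps every row from `scores`; unmatched rows get NULL for `classes`'s columns.
Matching on t1.class_id = t2.class_id AND t1.batch = t2.batch. A NULL in a compared column never satisfies the condition.
- t1 row (class_id=2, batch=AX): no match.
- t1 row (class_id=NULL, batch=MT): no match.
- t1 row (class_id=2, batch=NU): no match.
- t1 row (class_id=2, batch=SG): no match.
- t1 row (class_id=2, batch=NU): no match.
- t1 row (class_id=3, batch=MT): no match.
- 8 t2 row(s) had no t1 match → kept, t1 columns NULL.
After projecting and ordering:
t1.batch | t1.subject | t2.batch
NULL | NULL | AX
NULL | NULL | AX
NULL | NULL | AX
NULL | NULL | AX
NULL | NULL | NU
NULL | NULL | SG
NULL | NULL | SG
NULL | NULL | SG

(NULL, NULL, AX); (NULL, NULL, AX); (NULL, NULL, AX); (NULL, NULL, AX); (NULL, NULL, NU); (NULL, NULL, SG); (NULL, NULL, SG); (NULL, NULL, SG)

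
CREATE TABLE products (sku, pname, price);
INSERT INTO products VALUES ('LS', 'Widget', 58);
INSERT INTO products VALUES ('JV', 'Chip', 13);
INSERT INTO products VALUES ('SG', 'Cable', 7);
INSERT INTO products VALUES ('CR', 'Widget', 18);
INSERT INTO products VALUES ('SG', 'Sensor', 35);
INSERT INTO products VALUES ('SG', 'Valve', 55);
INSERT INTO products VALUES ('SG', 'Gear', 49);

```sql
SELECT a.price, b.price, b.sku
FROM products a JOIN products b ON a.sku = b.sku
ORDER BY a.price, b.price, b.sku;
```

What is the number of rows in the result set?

INNER JOIN keeps only pairs where the ON condition holds.
Matching on a.sku = b.sku.
Matched pairs: 19.
Total: 19 rows.

19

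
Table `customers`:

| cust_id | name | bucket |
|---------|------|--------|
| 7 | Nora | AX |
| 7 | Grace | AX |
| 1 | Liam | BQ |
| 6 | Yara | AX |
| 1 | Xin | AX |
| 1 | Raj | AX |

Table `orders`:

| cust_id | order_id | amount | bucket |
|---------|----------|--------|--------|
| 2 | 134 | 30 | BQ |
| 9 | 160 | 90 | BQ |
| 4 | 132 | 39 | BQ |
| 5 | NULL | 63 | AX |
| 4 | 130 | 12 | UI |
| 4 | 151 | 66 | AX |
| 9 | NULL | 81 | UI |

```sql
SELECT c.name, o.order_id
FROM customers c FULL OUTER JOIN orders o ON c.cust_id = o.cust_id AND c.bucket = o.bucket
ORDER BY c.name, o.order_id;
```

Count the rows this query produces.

13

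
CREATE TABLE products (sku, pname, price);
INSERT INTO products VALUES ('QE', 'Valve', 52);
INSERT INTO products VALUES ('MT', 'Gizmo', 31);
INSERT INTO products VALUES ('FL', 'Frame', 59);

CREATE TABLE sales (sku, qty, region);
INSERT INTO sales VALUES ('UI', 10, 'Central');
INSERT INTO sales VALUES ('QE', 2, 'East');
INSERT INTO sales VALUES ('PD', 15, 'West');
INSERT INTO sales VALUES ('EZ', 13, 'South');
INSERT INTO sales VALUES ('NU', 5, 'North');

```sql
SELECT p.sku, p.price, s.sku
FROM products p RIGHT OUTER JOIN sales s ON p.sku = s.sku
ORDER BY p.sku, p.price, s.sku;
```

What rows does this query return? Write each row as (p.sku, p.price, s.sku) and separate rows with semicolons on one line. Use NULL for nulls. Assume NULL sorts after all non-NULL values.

(QE, 52, QE); (NULL, NULL, EZ); (NULL, NULL, NU); (NULL, NULL, PD); (NULL, NULL, UI)

RIGHT JOIN keeps every row from `sales`; unmatched rows get NULL for `products`'s columns.
Matching on p.sku = s.sku.
- sku=QE: 1 matching s row(s), so 1 row(s) emitted.
- sku=MT: no matching s row.
- sku=FL: no matching s row.
- 4 row(s) from s found no p partner → padded with NULL.
After projecting and ordering:
p.sku | p.price | s.sku
QE | 52 | QE
NULL | NULL | EZ
NULL | NULL | NU
NULL | NULL | PD
NULL | NULL | UI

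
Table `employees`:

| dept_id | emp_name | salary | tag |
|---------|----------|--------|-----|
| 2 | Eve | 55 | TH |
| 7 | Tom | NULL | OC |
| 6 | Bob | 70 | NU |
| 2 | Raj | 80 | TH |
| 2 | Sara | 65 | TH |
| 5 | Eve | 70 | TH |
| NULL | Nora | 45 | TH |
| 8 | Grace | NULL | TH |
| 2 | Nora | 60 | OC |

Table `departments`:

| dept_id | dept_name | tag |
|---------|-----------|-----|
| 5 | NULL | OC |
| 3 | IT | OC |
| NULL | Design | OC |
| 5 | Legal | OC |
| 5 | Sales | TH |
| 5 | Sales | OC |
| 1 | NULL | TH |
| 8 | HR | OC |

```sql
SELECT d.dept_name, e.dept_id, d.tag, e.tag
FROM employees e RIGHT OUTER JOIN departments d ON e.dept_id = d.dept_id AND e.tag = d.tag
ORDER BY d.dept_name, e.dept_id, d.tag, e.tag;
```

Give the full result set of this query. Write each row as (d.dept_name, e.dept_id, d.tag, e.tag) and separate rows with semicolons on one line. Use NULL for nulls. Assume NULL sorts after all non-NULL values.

(Design, NULL, OC, NULL); (HR, NULL, OC, NULL); (IT, NULL, OC, NULL); (Legal, NULL, OC, NULL); (Sales, 5, TH, TH); (Sales, NULL, OC, NULL); (NULL, NULL, OC, NULL); (NULL, NULL, TH, NULL)

RIGHT JOIN keeps every row from `departments`; unmatched rows get NULL for `employees`'s columns.
Matching on e.dept_id = d.dept_id AND e.tag = d.tag. A NULL in a compared column never satisfies the condition.
- e[0] dept_id=2, tag=TH → no match.
- e[1] dept_id=7, tag=OC → no match.
- e[2] dept_id=6, tag=NU → no match.
- e[3] dept_id=2, tag=TH → no match.
- e[4] dept_id=2, tag=TH → no match.
- e[5] dept_id=5, tag=TH → 1 match(es) in d → 1 row(s).
- e[6] dept_id=NULL, tag=TH → no match.
- e[7] dept_id=8, tag=TH → no match.
- e[8] dept_id=2, tag=OC → no match.
- 7 d row(s) had no e match → kept, e columns NULL.
After projecting and ordering:
d.dept_name | e.dept_id | d.tag | e.tag
Design | NULL | OC | NULL
HR | NULL | OC | NULL
IT | NULL | OC | NULL
Legal | NULL | OC | NULL
Sales | 5 | TH | TH
Sales | NULL | OC | NULL
NULL | NULL | OC | NULL
NULL | NULL | TH | NULL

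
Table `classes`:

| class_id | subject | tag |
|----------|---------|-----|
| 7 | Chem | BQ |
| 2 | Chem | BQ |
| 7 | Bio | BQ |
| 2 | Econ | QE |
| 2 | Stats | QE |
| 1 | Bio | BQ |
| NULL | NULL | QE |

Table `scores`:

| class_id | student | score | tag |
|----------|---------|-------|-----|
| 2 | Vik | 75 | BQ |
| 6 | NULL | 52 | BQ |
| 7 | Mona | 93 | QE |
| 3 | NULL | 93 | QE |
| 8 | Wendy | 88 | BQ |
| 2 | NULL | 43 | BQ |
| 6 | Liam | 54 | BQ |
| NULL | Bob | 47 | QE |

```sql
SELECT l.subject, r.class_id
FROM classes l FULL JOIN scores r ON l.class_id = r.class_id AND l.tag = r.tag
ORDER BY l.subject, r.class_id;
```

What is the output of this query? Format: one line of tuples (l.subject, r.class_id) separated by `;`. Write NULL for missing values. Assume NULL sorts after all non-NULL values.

(Bio, NULL); (Bio, NULL); (Chem, 2); (Chem, 2); (Chem, NULL); (Econ, NULL); (Stats, NULL); (NULL, 3); (NULL, 6); (NULL, 6); (NULL, 7); (NULL, 8); (NULL, NULL); (NULL, NULL)

FULL OUTER JOIN keeps every row from both sides; unmatched rows get NULL for the other side's columns.
Matching on l.class_id = r.class_id AND l.tag = r.tag. A NULL in a compared column never satisfies the condition.
- l (class_id=7, tag=BQ) has no partner → padded with NULL.
- l (class_id=2, tag=BQ) pairs with 2 row(s) of r.
- l (class_id=7, tag=BQ) has no partner → padded with NULL.
- l (class_id=2, tag=QE) has no partner → padded with NULL.
- l (class_id=2, tag=QE) has no partner → padded with NULL.
- l (class_id=1, tag=BQ) has no partner → padded with NULL.
- l (class_id=NULL, tag=QE) has no partner → padded with NULL.
- 6 r row(s) had no l match → kept, l columns NULL.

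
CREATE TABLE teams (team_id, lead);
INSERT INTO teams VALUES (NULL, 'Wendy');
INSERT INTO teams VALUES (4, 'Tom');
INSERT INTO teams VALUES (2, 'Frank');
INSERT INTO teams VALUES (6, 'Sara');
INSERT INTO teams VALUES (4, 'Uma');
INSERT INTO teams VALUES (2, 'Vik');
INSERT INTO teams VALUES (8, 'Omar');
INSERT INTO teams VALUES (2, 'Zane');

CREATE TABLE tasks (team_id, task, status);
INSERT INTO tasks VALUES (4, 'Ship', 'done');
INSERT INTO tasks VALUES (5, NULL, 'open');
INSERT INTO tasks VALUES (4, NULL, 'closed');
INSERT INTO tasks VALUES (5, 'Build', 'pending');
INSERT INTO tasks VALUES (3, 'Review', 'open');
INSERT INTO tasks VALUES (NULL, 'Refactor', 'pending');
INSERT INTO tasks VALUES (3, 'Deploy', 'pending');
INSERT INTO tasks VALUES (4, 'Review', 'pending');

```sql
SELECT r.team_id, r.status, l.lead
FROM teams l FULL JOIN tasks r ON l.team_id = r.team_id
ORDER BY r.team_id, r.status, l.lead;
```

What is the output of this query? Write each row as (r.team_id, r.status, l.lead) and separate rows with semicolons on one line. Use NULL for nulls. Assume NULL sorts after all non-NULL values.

FULL OUTER JOIN keeps every row from both sides; unmatched rows get NULL for the other side's columns.
Matching on l.team_id = r.team_id. A NULL in a compared column never satisfies the condition.
Matched pairs: 6; unmatched l rows kept: 6; unmatched r rows kept: 5.

(3, open, NULL); (3, pending, NULL); (4, closed, Tom); (4, closed, Uma); (4, done, Tom); (4, done, Uma); (4, pending, Tom); (4, pending, Uma); (5, open, NULL); (5, pending, NULL); (NULL, pending, NULL); (NULL, NULL, Frank); (NULL, NULL, Omar); (NULL, NULL, Sara); (NULL, NULL, Vik); (NULL, NULL, Wendy); (NULL, NULL, Zane)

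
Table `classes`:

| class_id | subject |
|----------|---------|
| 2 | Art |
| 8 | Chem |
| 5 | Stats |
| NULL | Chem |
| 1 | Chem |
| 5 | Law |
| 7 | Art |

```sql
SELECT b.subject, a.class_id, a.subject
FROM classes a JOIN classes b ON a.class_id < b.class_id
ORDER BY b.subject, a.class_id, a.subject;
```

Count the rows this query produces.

14

INNER JOIN keeps only pairs where the ON condition holds.
Matching on a.class_id < b.class_id. A NULL in a compared column never satisfies the condition.
- class_id=2: 4 matching b row(s), so 4 row(s) emitted.
- class_id=8: no matching b row, dropped.
- class_id=5: 2 matching b row(s), so 2 row(s) emitted.
- class_id=NULL: no matching b row, dropped.
- class_id=1: 5 matching b row(s), so 5 row(s) emitted.
- class_id=5: 2 matching b row(s), so 2 row(s) emitted.
- class_id=7: 1 matching b row(s), so 1 row(s) emitted.
Total: 14 rows.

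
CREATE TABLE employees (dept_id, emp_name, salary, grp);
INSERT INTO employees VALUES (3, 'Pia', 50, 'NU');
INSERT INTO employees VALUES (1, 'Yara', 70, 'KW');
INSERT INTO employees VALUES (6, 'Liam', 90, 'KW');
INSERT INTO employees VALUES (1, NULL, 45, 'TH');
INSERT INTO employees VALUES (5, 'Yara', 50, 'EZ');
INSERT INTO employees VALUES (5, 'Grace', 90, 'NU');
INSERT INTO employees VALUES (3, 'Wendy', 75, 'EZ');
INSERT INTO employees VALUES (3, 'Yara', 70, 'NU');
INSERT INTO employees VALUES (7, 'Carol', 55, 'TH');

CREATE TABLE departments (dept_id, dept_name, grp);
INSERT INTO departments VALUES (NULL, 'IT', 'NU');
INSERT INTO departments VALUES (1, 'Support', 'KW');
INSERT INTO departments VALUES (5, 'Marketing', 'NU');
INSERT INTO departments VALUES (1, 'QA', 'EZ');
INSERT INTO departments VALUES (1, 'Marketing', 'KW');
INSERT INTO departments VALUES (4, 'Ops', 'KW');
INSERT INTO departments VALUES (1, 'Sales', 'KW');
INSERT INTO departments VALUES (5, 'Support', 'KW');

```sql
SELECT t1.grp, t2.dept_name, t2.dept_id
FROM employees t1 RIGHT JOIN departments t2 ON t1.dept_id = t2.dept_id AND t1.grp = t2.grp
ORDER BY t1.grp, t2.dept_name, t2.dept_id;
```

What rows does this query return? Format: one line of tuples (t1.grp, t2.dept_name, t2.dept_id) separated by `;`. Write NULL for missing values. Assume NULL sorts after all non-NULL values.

(KW, Marketing, 1); (KW, Sales, 1); (KW, Support, 1); (NU, Marketing, 5); (NULL, IT, NULL); (NULL, Ops, 4); (NULL, QA, 1); (NULL, Support, 5)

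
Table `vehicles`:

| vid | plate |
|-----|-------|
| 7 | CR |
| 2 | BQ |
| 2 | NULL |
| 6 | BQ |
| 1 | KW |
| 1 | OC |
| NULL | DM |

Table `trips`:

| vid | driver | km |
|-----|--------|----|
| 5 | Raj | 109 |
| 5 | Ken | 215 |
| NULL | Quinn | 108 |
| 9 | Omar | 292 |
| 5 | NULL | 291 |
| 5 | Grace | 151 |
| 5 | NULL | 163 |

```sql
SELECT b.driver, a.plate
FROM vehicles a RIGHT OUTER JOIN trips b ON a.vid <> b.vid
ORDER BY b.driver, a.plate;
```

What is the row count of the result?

37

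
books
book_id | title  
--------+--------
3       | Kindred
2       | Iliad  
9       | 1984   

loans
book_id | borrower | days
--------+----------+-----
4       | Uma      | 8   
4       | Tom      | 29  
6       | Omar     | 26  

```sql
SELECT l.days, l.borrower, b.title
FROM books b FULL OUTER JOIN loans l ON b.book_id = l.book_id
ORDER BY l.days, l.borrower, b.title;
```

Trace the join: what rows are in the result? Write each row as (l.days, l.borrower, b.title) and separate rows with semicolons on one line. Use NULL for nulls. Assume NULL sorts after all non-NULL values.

FULL OUTER JOIN keeps every row from both sides; unmatched rows get NULL for the other side's columns.
Matching on b.book_id = l.book_id.
Matched pairs: 0; unmatched b rows kept: 3; unmatched l rows kept: 3.

(8, Uma, NULL); (26, Omar, NULL); (29, Tom, NULL); (NULL, NULL, 1984); (NULL, NULL, Iliad); (NULL, NULL, Kindred)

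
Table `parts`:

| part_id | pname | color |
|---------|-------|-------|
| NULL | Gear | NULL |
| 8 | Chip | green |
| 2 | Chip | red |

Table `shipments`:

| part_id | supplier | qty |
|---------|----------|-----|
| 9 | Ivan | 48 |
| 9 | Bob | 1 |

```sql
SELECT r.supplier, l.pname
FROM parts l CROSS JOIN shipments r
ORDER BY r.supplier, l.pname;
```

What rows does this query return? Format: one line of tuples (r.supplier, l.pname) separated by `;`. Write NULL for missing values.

(Bob, Chip); (Bob, Chip); (Bob, Gear); (Ivan, Chip); (Ivan, Chip); (Ivan, Gear)

CROSS JOIN pairs every row of `parts` with every row of `shipments`: 3 × 2 = 6 rows.
After projecting and ordering:
r.supplier | l.pname
Bob | Chip
Bob | Chip
Bob | Gear
Ivan | Chip
Ivan | Chip
Ivan | Gear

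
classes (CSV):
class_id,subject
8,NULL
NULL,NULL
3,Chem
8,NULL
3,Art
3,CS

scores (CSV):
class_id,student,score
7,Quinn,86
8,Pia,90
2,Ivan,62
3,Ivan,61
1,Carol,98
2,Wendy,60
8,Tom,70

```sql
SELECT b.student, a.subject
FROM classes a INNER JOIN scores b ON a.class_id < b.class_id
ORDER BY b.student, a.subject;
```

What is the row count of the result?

INNER JOIN keeps only pairs where the ON condition holds.
Matching on a.class_id < b.class_id. A NULL in a compared column never satisfies the condition.
Matched pairs: 9.
Total: 9 rows.

9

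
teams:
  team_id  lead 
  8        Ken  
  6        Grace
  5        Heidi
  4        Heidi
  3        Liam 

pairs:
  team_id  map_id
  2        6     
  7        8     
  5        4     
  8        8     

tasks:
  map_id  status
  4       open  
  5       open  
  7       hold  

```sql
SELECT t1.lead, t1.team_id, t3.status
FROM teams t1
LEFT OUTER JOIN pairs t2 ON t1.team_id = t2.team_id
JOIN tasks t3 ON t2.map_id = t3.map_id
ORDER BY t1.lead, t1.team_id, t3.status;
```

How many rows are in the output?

1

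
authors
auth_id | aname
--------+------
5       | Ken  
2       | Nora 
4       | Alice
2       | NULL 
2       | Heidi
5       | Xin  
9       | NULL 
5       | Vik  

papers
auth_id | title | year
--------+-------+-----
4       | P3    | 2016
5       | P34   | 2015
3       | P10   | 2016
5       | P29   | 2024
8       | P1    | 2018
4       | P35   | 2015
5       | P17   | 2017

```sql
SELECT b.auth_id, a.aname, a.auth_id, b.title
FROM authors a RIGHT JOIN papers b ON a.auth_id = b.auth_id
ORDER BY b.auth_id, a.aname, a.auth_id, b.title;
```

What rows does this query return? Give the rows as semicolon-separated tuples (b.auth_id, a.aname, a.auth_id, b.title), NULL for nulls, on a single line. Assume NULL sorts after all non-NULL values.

(3, NULL, NULL, P10); (4, Alice, 4, P3); (4, Alice, 4, P35); (5, Ken, 5, P17); (5, Ken, 5, P29); (5, Ken, 5, P34); (5, Vik, 5, P17); (5, Vik, 5, P29); (5, Vik, 5, P34); (5, Xin, 5, P17); (5, Xin, 5, P29); (5, Xin, 5, P34); (8, NULL, NULL, P1)

RIGHT JOIN keeps every row from `papers`; unmatched rows get NULL for `authors`'s columns.
Matching on a.auth_id = b.auth_id.
Matched pairs: 11; unmatched b rows kept: 2.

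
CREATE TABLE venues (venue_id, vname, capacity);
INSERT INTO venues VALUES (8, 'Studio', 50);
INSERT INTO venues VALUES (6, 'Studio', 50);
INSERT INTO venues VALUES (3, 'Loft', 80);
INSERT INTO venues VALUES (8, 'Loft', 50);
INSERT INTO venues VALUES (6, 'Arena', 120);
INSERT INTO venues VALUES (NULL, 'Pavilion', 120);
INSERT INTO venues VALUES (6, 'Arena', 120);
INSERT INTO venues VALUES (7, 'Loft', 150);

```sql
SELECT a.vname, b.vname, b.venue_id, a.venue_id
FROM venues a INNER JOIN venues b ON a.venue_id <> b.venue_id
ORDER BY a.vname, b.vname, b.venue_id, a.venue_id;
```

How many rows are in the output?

34

INNER JOIN keeps only pairs where the ON condition holds.
Matching on a.venue_id <> b.venue_id. A NULL in a compared column never satisfies the condition.
- a[0] venue_id=8 → 5 match(es) in b → 5 row(s).
- a[1] venue_id=6 → 4 match(es) in b → 4 row(s).
- a[2] venue_id=3 → 6 match(es) in b → 6 row(s).
- a[3] venue_id=8 → 5 match(es) in b → 5 row(s).
- a[4] venue_id=6 → 4 match(es) in b → 4 row(s).
- a[5] venue_id=NULL → no match; dropped.
- a[6] venue_id=6 → 4 match(es) in b → 4 row(s).
- a[7] venue_id=7 → 6 match(es) in b → 6 row(s).
Total: 34 rows.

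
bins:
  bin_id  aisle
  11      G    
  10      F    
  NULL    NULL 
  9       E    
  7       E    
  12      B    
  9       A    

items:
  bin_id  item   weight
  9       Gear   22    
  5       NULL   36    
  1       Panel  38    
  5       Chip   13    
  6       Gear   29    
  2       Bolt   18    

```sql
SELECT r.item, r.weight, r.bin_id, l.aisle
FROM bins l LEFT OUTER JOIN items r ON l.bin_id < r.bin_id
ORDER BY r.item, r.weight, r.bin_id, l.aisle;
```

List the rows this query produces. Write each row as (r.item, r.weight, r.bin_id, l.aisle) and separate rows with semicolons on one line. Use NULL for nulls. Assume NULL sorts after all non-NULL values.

(Gear, 22, 9, E); (NULL, NULL, NULL, A); (NULL, NULL, NULL, B); (NULL, NULL, NULL, E); (NULL, NULL, NULL, F); (NULL, NULL, NULL, G); (NULL, NULL, NULL, NULL)

LEFT JOIN keeps every row from `bins`; unmatched rows get NULL for `items`'s columns.
Matching on l.bin_id < r.bin_id. A NULL in a compared column never satisfies the condition.
Matched pairs: 1; unmatched l rows kept: 6.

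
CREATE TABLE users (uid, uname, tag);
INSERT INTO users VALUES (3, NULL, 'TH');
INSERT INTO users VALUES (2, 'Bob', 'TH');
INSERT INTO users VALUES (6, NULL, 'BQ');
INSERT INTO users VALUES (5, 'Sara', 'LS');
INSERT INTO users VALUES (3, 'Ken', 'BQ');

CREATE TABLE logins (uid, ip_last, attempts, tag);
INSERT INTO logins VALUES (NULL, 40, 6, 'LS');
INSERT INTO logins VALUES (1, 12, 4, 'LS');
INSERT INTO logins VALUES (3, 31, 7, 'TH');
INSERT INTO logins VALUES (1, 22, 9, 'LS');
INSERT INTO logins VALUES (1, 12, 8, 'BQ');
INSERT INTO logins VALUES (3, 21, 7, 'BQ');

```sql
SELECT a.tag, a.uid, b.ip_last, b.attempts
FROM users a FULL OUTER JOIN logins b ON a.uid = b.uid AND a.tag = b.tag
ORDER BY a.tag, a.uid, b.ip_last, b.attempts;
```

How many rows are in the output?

FULL OUTER JOIN keeps every row from both sides; unmatched rows get NULL for the other side's columns.
Matching on a.uid = b.uid AND a.tag = b.tag. A NULL in a compared column never satisfies the condition.
- a (uid=3, tag=TH) pairs with 1 row(s) of b.
- a (uid=2, tag=TH) has no partner → padded with NULL.
- a (uid=6, tag=BQ) has no partner → padded with NULL.
- a (uid=5, tag=LS) has no partner → padded with NULL.
- a (uid=3, tag=BQ) pairs with 1 row(s) of b.
- 4 row(s) from b found no a partner → padded with NULL.
Total: 2 matched + 7 padded = 9 rows.

9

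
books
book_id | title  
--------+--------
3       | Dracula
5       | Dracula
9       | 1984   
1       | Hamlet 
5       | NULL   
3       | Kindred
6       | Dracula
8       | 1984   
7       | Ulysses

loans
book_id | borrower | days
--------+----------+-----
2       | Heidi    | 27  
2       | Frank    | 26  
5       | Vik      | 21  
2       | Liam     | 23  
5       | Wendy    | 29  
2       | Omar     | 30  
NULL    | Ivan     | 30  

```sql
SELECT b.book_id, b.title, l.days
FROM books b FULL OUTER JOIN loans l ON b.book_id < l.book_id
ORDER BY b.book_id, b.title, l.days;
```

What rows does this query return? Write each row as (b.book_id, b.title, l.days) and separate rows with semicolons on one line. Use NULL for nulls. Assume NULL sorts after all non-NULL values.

FULL OUTER JOIN keeps every row from both sides; unmatched rows get NULL for the other side's columns.
Matching on b.book_id < l.book_id. A NULL in a compared column never satisfies the condition.
Matched pairs: 10; unmatched b rows kept: 6; unmatched l rows kept: 1.

(1, Hamlet, 21); (1, Hamlet, 23); (1, Hamlet, 26); (1, Hamlet, 27); (1, Hamlet, 29); (1, Hamlet, 30); (3, Dracula, 21); (3, Dracula, 29); (3, Kindred, 21); (3, Kindred, 29); (5, Dracula, NULL); (5, NULL, NULL); (6, Dracula, NULL); (7, Ulysses, NULL); (8, 1984, NULL); (9, 1984, NULL); (NULL, NULL, 30)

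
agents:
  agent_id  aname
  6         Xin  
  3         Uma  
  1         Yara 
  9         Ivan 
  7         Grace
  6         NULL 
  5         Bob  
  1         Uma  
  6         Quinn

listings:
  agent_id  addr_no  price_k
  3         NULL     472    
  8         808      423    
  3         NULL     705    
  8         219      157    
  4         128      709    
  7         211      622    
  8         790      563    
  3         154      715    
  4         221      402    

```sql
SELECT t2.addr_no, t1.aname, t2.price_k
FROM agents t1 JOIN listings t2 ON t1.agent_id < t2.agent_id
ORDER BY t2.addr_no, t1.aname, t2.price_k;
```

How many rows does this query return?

43

INNER JOIN keeps only pairs where the ON condition holds.
Matching on t1.agent_id < t2.agent_id.
- t1 (agent_id=6) pairs with 4 row(s) of t2.
- t1 (agent_id=3) pairs with 6 row(s) of t2.
- t1 (agent_id=1) pairs with 9 row(s) of t2.
- t1 (agent_id=9) has no partner → excluded.
- t1 (agent_id=7) pairs with 3 row(s) of t2.
- t1 (agent_id=6) pairs with 4 row(s) of t2.
- t1 (agent_id=5) pairs with 4 row(s) of t2.
- t1 (agent_id=1) pairs with 9 row(s) of t2.
- t1 (agent_id=6) pairs with 4 row(s) of t2.
Total: 43 rows.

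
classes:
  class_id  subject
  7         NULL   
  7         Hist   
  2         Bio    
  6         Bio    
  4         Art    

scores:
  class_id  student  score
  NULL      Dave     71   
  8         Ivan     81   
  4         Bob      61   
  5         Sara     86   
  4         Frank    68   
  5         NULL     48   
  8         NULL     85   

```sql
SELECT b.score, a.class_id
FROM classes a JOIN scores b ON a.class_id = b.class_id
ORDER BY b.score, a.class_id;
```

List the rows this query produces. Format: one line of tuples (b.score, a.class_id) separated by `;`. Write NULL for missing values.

INNER JOIN keeps only pairs where the ON condition holds.
Matching on a.class_id = b.class_id. A NULL in a compared column never satisfies the condition.
Matched pairs: 2.

(61, 4); (68, 4)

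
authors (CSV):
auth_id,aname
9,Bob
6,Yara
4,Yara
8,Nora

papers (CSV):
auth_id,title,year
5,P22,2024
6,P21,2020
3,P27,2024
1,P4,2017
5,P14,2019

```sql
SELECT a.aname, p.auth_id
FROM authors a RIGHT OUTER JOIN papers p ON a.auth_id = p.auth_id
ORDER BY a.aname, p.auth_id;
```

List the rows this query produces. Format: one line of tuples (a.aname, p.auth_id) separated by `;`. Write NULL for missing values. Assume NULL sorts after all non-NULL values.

(Yara, 6); (NULL, 1); (NULL, 3); (NULL, 5); (NULL, 5)

RIGHT JOIN keeps every row from `papers`; unmatched rows get NULL for `authors`'s columns.
Matching on a.auth_id = p.auth_id.
Matched pairs: 1; unmatched p rows kept: 4.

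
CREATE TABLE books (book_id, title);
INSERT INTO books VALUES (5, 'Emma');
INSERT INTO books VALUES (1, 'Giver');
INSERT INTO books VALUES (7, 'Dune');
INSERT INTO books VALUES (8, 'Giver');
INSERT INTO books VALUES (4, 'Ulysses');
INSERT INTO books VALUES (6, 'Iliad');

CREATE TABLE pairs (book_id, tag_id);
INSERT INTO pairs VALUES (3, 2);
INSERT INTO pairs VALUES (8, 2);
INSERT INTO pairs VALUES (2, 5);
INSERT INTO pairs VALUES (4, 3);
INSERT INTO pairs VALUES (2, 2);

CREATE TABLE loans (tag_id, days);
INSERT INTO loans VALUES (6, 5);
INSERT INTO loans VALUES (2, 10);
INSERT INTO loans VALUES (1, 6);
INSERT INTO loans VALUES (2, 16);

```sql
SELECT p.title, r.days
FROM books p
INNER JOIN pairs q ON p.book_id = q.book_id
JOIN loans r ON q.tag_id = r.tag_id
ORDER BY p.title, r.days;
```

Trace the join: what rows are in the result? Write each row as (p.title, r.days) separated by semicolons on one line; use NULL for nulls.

(Giver, 10); (Giver, 16)

Joins associate left-to-right: books INNER JOIN pairs on book_id gives 2 intermediate row(s).
Then INNER JOIN `loans r` on tag_id: keep only rows whose q.tag_id appears in r.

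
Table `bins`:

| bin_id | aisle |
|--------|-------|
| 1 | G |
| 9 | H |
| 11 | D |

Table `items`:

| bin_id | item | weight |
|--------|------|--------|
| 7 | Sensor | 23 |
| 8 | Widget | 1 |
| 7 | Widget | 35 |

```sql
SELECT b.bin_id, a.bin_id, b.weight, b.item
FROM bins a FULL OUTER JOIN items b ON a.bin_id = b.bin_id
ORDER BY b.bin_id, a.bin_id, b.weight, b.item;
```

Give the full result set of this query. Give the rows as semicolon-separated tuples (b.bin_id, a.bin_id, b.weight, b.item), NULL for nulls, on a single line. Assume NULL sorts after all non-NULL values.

FULL OUTER JOIN keeps every row from both sides; unmatched rows get NULL for the other side's columns.
Matching on a.bin_id = b.bin_id.
Matched pairs: 0; unmatched a rows kept: 3; unmatched b rows kept: 3.

(7, NULL, 23, Sensor); (7, NULL, 35, Widget); (8, NULL, 1, Widget); (NULL, 1, NULL, NULL); (NULL, 9, NULL, NULL); (NULL, 11, NULL, NULL)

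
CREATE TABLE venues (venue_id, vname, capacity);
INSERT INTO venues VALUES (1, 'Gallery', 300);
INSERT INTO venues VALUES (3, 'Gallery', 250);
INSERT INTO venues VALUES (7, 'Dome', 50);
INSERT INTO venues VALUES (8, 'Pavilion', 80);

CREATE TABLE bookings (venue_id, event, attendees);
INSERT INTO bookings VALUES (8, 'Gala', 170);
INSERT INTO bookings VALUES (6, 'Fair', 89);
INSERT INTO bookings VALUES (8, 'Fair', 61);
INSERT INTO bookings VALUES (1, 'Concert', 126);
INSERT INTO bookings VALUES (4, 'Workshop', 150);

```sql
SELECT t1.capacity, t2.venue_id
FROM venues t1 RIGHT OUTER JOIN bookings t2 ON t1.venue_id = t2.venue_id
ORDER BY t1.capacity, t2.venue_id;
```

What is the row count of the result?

RIGHT JOIN keeps every row from `bookings`; unmatched rows get NULL for `venues`'s columns.
Matching on t1.venue_id = t2.venue_id.
Matched pairs: 3; unmatched t2 rows kept: 2.
Total: 3 matched + 2 padded = 5 rows.

5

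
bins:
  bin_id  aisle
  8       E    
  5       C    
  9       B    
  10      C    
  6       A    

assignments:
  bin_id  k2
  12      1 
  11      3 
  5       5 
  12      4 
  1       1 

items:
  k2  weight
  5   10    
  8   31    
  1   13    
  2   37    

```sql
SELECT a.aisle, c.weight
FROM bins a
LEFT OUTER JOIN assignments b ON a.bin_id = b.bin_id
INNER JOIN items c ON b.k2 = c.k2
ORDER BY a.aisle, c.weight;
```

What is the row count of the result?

Step 1 — a LEFT JOIN b on bin_id → 5 row(s).
Then INNER JOIN `items c` on k2: keep only rows whose b.k2 appears in c.
Result: 1 row(s).

1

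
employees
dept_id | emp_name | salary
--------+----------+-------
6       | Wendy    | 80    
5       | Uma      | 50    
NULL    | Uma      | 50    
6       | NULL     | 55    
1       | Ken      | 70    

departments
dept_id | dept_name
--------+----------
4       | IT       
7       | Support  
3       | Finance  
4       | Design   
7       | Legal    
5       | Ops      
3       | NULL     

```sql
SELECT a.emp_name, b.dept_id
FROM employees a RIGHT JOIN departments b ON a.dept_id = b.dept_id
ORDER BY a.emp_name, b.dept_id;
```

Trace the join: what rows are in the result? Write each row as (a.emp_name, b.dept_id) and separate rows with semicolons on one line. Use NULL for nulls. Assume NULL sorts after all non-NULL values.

(Uma, 5); (NULL, 3); (NULL, 3); (NULL, 4); (NULL, 4); (NULL, 7); (NULL, 7)

RIGHT JOIN keeps every row from `departments`; unmatched rows get NULL for `employees`'s columns.
Matching on a.dept_id = b.dept_id. A NULL in a compared column never satisfies the condition.
- a row (dept_id=6): no match.
- a row (dept_id=5): matches 1 b row(s) → 1 output row(s).
- a row (dept_id=NULL): no match.
- a row (dept_id=6): no match.
- a row (dept_id=1): no match.
- 6 b row(s) had no a match → kept, a columns NULL.
After projecting and ordering:
a.emp_name | b.dept_id
Uma | 5
NULL | 3
NULL | 3
NULL | 4
NULL | 4
NULL | 7
NULL | 7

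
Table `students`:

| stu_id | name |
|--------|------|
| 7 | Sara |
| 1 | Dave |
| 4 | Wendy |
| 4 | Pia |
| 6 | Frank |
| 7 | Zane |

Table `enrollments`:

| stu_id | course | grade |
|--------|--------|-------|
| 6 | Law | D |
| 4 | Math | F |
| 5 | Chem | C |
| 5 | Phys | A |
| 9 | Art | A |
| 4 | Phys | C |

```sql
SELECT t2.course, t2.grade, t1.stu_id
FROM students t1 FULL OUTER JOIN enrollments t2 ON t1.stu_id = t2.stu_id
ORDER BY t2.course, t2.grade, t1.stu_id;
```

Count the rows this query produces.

11

FULL OUTER JOIN keeps every row from both sides; unmatched rows get NULL for the other side's columns.
Matching on t1.stu_id = t2.stu_id.
Matched pairs: 5; unmatched t1 rows kept: 3; unmatched t2 rows kept: 3.
Total: 5 matched + 6 padded = 11 rows.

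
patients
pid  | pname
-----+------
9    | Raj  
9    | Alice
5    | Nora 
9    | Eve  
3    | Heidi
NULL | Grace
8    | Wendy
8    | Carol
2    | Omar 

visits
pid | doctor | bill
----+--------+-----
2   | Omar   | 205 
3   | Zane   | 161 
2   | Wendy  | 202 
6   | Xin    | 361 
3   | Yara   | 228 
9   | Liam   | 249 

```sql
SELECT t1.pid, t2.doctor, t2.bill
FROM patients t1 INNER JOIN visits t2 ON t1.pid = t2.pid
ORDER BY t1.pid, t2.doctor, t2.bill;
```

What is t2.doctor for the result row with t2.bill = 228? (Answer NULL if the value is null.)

Yara

INNER JOIN keeps only pairs where the ON condition holds.
Matching on t1.pid = t2.pid. A NULL in a compared column never satisfies the condition.
- pid=9: 1 matching t2 row(s), so 1 row(s) emitted.
- pid=9: 1 matching t2 row(s), so 1 row(s) emitted.
- pid=5: no matching t2 row, dropped.
- pid=9: 1 matching t2 row(s), so 1 row(s) emitted.
- pid=3: 2 matching t2 row(s), so 2 row(s) emitted.
- pid=NULL: no matching t2 row, dropped.
- pid=8: no matching t2 row, dropped.
- pid=8: no matching t2 row, dropped.
- pid=2: 2 matching t2 row(s), so 2 row(s) emitted.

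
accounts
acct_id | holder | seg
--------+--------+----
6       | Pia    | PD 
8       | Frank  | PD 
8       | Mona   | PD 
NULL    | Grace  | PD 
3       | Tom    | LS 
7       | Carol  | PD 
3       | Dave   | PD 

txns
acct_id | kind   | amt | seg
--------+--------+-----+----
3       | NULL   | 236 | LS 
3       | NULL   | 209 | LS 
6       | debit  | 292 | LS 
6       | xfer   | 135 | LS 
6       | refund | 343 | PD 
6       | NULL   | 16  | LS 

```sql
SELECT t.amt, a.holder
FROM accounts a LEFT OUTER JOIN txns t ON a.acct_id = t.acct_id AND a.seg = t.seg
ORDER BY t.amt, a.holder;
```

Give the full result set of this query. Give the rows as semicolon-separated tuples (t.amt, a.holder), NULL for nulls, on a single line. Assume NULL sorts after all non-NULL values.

LEFT JOIN keeps every row from `accounts`; unmatched rows get NULL for `txns`'s columns.
Matching on a.acct_id = t.acct_id AND a.seg = t.seg. A NULL in a compared column never satisfies the condition.
- a[0] acct_id=6, seg=PD → 1 match(es) in t → 1 row(s).
- a[1] acct_id=8, seg=PD → no match; kept with NULLs on the t side.
- a[2] acct_id=8, seg=PD → no match; kept with NULLs on the t side.
- a[3] acct_id=NULL, seg=PD → no match; kept with NULLs on the t side.
- a[4] acct_id=3, seg=LS → 2 match(es) in t → 2 row(s).
- a[5] acct_id=7, seg=PD → no match; kept with NULLs on the t side.
- a[6] acct_id=3, seg=PD → no match; kept with NULLs on the t side.
After projecting and ordering:
t.amt | a.holder
209 | Tom
236 | Tom
343 | Pia
NULL | Carol
NULL | Dave
NULL | Frank
NULL | Grace
NULL | Mona

(209, Tom); (236, Tom); (343, Pia); (NULL, Carol); (NULL, Dave); (NULL, Frank); (NULL, Grace); (NULL, Mona)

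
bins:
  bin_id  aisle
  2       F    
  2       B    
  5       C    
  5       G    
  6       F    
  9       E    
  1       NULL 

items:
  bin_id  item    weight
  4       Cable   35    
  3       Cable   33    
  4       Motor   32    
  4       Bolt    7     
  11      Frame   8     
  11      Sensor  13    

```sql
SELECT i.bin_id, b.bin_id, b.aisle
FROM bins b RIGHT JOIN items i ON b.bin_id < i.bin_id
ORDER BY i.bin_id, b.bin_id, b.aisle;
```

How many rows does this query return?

26

RIGHT JOIN keeps every row from `items`; unmatched rows get NULL for `bins`'s columns.
Matching on b.bin_id < i.bin_id.
- bin_id=2: 6 matching i row(s), so 6 row(s) emitted.
- bin_id=2: 6 matching i row(s), so 6 row(s) emitted.
- bin_id=5: 2 matching i row(s), so 2 row(s) emitted.
- bin_id=5: 2 matching i row(s), so 2 row(s) emitted.
- bin_id=6: 2 matching i row(s), so 2 row(s) emitted.
- bin_id=9: 2 matching i row(s), so 2 row(s) emitted.
- bin_id=1: 6 matching i row(s), so 6 row(s) emitted.
- every i row matched at least one b row.
Total: 26 rows.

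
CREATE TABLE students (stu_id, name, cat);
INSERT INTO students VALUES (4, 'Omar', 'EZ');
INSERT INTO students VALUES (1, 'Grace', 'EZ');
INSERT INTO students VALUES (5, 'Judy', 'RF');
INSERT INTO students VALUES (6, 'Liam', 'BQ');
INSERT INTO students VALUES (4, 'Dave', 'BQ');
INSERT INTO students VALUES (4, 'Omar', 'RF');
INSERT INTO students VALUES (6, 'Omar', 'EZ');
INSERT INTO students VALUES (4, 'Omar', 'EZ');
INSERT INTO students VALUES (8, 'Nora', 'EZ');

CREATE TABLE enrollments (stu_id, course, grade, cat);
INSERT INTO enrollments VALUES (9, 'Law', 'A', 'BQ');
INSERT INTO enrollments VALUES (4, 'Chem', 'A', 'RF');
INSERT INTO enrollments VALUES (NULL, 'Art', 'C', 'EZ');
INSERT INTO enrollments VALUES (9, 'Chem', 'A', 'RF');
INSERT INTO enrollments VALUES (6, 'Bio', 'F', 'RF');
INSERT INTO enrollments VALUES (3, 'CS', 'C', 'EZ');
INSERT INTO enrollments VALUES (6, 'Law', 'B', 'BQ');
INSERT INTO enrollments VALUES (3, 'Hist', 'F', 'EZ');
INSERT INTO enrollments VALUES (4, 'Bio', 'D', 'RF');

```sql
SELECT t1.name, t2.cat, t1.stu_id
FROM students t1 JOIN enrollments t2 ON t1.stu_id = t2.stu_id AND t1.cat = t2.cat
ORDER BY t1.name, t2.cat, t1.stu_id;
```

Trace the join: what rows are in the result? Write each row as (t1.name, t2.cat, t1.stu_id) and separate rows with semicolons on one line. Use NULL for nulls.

(Liam, BQ, 6); (Omar, RF, 4); (Omar, RF, 4)

INNER JOIN keeps only pairs where the ON condition holds.
Matching on t1.stu_id = t2.stu_id AND t1.cat = t2.cat. A NULL in a compared column never satisfies the condition.
Matched pairs: 3.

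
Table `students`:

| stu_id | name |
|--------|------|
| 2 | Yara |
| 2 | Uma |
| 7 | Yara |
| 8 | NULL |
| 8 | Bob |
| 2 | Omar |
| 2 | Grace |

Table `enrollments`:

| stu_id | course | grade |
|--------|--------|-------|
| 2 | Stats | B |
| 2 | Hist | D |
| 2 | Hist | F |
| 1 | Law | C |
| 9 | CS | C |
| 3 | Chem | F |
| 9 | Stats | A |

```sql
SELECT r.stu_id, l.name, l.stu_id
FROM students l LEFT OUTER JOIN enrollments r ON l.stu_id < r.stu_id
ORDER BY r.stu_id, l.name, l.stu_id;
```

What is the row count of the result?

18

LEFT JOIN keeps every row from `students`; unmatched rows get NULL for `enrollments`'s columns.
Matching on l.stu_id < r.stu_id.
- l (stu_id=2) pairs with 3 row(s) of r.
- l (stu_id=2) pairs with 3 row(s) of r.
- l (stu_id=7) pairs with 2 row(s) of r.
- l (stu_id=8) pairs with 2 row(s) of r.
- l (stu_id=8) pairs with 2 row(s) of r.
- l (stu_id=2) pairs with 3 row(s) of r.
- l (stu_id=2) pairs with 3 row(s) of r.
Total: 18 rows.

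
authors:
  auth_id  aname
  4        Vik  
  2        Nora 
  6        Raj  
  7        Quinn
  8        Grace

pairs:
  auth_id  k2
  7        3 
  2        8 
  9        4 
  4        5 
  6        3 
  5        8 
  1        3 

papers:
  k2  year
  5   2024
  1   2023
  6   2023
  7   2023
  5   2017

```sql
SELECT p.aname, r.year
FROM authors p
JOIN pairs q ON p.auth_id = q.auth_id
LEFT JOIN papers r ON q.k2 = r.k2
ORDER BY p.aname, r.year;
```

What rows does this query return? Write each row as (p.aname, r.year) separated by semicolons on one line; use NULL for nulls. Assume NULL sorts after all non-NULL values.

Step 1 — p INNER JOIN q on auth_id → 4 row(s).
Then LEFT JOIN `papers r` on k2: each of those 4 rows is kept; rows whose q.k2 has no match in r get NULL for r's columns.

(Nora, NULL); (Quinn, NULL); (Raj, NULL); (Vik, 2017); (Vik, 2024)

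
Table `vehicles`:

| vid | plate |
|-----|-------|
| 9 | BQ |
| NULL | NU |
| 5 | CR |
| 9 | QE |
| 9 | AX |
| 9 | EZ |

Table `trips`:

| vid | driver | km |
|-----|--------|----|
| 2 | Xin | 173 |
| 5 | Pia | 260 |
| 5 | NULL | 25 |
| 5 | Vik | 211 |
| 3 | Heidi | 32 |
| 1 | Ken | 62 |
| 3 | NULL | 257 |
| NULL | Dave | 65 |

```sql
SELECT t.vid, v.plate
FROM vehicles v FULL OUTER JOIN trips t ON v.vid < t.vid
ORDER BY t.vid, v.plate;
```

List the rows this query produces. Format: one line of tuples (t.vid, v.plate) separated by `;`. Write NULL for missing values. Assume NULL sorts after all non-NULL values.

FULL OUTER JOIN keeps every row from both sides; unmatched rows get NULL for the other side's columns.
Matching on v.vid < t.vid. A NULL in a compared column never satisfies the condition.
- vid=9: no t row matches, row kept with t columns NULL.
- vid=NULL: no t row matches, row kept with t columns NULL.
- vid=5: no t row matches, row kept with t columns NULL.
- vid=9: no t row matches, row kept with t columns NULL.
- vid=9: no t row matches, row kept with t columns NULL.
- vid=9: no t row matches, row kept with t columns NULL.
- 8 row(s) from t found no v partner → padded with NULL.

(1, NULL); (2, NULL); (3, NULL); (3, NULL); (5, NULL); (5, NULL); (5, NULL); (NULL, AX); (NULL, BQ); (NULL, CR); (NULL, EZ); (NULL, NU); (NULL, QE); (NULL, NULL)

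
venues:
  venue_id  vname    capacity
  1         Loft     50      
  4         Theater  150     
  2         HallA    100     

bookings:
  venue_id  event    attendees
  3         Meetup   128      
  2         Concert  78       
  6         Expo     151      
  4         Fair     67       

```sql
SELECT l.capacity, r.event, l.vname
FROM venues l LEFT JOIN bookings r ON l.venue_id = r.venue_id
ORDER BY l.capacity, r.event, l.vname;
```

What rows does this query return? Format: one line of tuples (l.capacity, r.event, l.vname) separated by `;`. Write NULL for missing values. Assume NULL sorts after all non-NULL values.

(50, NULL, Loft); (100, Concert, HallA); (150, Fair, Theater)

LEFT JOIN keeps every row from `venues`; unmatched rows get NULL for `bookings`'s columns.
Matching on l.venue_id = r.venue_id.
- l[0] venue_id=1 → no match; kept with NULLs on the r side.
- l[1] venue_id=4 → 1 match(es) in r → 1 row(s).
- l[2] venue_id=2 → 1 match(es) in r → 1 row(s).
After projecting and ordering:
l.capacity | r.event | l.vname
50 | NULL | Loft
100 | Concert | HallA
150 | Fair | Theater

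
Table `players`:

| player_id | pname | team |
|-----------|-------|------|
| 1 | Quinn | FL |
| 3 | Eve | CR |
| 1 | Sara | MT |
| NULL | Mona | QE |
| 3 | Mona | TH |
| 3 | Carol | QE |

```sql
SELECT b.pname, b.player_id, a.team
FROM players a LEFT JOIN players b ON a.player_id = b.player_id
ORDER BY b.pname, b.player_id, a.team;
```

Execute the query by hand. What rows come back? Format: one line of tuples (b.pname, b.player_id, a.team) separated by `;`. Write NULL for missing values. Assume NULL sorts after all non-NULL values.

LEFT JOIN keeps every row from `players a`; unmatched rows get NULL for `players b`'s columns.
Matching on a.player_id = b.player_id. A NULL in a compared column never satisfies the condition.
- a[0] player_id=1 → 2 match(es) in b → 2 row(s).
- a[1] player_id=3 → 3 match(es) in b → 3 row(s).
- a[2] player_id=1 → 2 match(es) in b → 2 row(s).
- a[3] player_id=NULL → no match; kept with NULLs on the b side.
- a[4] player_id=3 → 3 match(es) in b → 3 row(s).
- a[5] player_id=3 → 3 match(es) in b → 3 row(s).

(Carol, 3, CR); (Carol, 3, QE); (Carol, 3, TH); (Eve, 3, CR); (Eve, 3, QE); (Eve, 3, TH); (Mona, 3, CR); (Mona, 3, QE); (Mona, 3, TH); (Quinn, 1, FL); (Quinn, 1, MT); (Sara, 1, FL); (Sara, 1, MT); (NULL, NULL, QE)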